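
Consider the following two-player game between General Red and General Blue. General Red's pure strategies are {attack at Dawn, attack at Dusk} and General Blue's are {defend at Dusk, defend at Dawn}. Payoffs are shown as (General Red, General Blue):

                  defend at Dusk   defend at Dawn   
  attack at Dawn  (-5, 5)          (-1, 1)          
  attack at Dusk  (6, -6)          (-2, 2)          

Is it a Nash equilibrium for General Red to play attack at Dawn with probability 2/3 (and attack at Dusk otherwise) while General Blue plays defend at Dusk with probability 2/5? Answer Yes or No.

Given General Blue's mix q = 2/5, General Red's payoff from attack at Dawn is -13/5 but from attack at Dusk is 6/5. General Red strictly prefers attack at Dusk, so General Red would not mix.
So the proposed profile is not a Nash equilibrium.

No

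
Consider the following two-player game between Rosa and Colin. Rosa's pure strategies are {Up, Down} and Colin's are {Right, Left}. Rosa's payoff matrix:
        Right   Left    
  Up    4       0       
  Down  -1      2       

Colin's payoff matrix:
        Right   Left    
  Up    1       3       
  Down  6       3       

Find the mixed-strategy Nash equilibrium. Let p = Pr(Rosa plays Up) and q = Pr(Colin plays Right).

p = 3/5, q = 2/7

For Colin to be willing to mix, Colin must be indifferent between Right and Left, which pins down Rosa's mix.
  Colin's payoff from Right: p·1 + (1−p)·6 = -5p + 6
  Colin's payoff from Left: p·3 + (1−p)·3 = 3
  -5p + 6 = 3  ⇒  -5p = -3  ⇒  p = 3/5.
Set Rosa's expected payoff from Up equal to that from Down:
  Rosa's payoff to Up: q·4 + (1−q)·0 = 4q
  Rosa's payoff to Down: q·(-1) + (1−q)·2 = -3q + 2
  4q = -3q + 2  ⇒  7q = 2  ⇒  q = 2/7.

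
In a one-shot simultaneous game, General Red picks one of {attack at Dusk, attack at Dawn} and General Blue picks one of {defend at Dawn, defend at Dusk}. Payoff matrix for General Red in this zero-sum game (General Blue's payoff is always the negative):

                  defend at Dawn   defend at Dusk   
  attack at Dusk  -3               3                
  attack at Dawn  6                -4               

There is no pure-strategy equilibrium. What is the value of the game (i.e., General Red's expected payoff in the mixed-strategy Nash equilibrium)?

v = 3/8

For General Red to be willing to mix, General Red must be indifferent between attack at Dusk and attack at Dawn, which pins down General Blue's mix.
  General Red's payoff from attack at Dusk: q·(-3) + (1−q)·3 = -6q + 3
  General Red's payoff from attack at Dawn: q·6 + (1−q)·(-4) = 10q - 4
  -6q + 3 = 10q - 4  ⇒  -16q = -7  ⇒  q = 7/16.
The value is General Red's expected payoff against this mix (using attack at Dusk): (7/16)·(-3) + (9/16)·3 = 3/8.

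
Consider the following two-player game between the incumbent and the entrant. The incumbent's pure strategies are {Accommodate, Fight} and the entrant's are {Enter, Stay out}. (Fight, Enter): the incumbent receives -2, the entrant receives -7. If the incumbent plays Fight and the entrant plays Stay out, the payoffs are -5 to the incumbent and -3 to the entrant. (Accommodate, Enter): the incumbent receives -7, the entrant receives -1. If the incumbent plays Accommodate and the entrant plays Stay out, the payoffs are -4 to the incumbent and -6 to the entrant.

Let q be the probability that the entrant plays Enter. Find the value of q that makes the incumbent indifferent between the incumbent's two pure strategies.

The incumbent's indifference between Accommodate and Fight determines the entrant's mixing probability q:
  the incumbent's expected payoff from Accommodate: q·(-7) + (1−q)·(-4) = -3q - 4
  the incumbent's expected payoff from Fight: q·(-2) + (1−q)·(-5) = 3q - 5
  -3q - 4 = 3q - 5  ⇒  -6q = -1  ⇒  q = 1/6.

q = 1/6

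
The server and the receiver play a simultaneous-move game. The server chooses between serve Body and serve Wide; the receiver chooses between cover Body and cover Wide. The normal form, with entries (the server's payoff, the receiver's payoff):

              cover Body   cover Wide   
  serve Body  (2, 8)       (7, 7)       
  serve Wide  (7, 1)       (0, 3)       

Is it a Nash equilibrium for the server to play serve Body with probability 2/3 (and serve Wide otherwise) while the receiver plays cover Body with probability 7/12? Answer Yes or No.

Check the receiver's indifference given the server's mix p = 2/3:
  payoff from cover Body = 17/3; payoff from cover Wide = 17/3 — equal.
Check the server's indifference given the receiver's mix q = 7/12:
  payoff from serve Body = 49/12; payoff from serve Wide = 49/12 — equal.
Both players are indifferent, so neither can profitably deviate.

Yes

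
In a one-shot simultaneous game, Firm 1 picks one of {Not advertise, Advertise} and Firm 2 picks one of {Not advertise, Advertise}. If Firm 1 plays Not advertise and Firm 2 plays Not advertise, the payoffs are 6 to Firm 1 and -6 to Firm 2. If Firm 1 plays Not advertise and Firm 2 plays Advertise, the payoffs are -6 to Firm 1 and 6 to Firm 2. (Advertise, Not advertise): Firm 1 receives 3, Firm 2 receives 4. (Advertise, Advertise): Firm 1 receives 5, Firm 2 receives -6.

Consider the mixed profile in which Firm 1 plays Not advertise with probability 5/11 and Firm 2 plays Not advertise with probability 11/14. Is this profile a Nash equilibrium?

Check Firm 2's indifference given Firm 1's mix p = 5/11:
  payoff from Not advertise = -6/11; payoff from Advertise = -6/11 — equal.
Check Firm 1's indifference given Firm 2's mix q = 11/14:
  payoff from Not advertise = 24/7; payoff from Advertise = 24/7 — equal.
Both players are indifferent, so neither can profitably deviate.

Yes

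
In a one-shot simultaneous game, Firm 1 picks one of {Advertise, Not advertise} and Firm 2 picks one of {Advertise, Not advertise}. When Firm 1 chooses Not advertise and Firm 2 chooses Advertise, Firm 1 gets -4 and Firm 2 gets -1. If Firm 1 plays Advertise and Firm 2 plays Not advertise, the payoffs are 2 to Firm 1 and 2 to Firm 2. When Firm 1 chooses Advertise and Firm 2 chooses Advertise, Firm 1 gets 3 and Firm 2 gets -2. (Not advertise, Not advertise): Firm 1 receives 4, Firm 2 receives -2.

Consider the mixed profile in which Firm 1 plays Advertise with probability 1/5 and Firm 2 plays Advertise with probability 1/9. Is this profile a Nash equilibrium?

No

Given Firm 2's mix q = 1/9, Firm 1's payoff from Advertise is 19/9 but from Not advertise is 28/9. Firm 1 strictly prefers Not advertise, so Firm 1 would not mix.
So the proposed profile is not a Nash equilibrium.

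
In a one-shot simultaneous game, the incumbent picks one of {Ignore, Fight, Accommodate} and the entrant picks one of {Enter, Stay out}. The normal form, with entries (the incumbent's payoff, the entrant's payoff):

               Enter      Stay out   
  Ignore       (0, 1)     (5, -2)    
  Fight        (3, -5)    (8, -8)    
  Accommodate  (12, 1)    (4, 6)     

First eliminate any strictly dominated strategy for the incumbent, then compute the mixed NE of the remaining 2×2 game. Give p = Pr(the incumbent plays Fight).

p = 5/8

The incumbent's strategy Ignore is strictly dominated by Fight: 3 > 0 and 8 > 5. Eliminate Ignore.
In a mixed equilibrium the entrant is indifferent between Enter and Stay out; this condition fixes p.
  the entrant's payoff from Enter: p·(-5) + (1−p)·1 = -6p + 1
  the entrant's payoff from Stay out: p·(-8) + (1−p)·6 = -14p + 6
  -6p + 1 = -14p + 6  ⇒  8p = 5  ⇒  p = 5/8.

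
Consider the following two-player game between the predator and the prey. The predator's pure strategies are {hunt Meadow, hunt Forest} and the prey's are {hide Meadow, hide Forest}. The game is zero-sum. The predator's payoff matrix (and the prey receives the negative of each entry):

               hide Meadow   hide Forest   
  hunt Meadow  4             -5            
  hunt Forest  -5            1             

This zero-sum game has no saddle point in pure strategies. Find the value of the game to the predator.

v = -7/5

The predator's indifference between hunt Meadow and hunt Forest determines the prey's mixing probability q:
  the predator's expected payoff from hunt Meadow: q·4 + (1−q)·(-5) = 9q - 5
  the predator's expected payoff from hunt Forest: q·(-5) + (1−q)·1 = -6q + 1
  9q - 5 = -6q + 1  ⇒  15q = 6  ⇒  q = 2/5.
The value is the predator's expected payoff against this mix (using hunt Meadow): (2/5)·4 + (3/5)·(-5) = -7/5.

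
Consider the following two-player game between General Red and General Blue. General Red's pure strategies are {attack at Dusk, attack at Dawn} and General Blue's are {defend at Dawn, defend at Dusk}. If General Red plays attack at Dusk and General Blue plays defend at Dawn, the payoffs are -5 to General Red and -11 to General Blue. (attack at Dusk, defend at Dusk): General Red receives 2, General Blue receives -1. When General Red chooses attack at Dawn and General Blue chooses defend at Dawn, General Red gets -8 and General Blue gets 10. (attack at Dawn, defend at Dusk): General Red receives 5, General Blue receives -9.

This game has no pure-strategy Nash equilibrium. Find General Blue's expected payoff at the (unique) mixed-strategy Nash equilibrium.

General Blue's indifference between defend at Dawn and defend at Dusk determines General Red's mixing probability p:
  General Blue's payoff from defend at Dawn: p·(-11) + (1−p)·10 = -21p + 10
  General Blue's payoff from defend at Dusk: p·(-1) + (1−p)·(-9) = 8p - 9
  -21p + 10 = 8p - 9  ⇒  -29p = -19  ⇒  p = 19/29.
At equilibrium General Blue is indifferent across columns, so General Blue's payoff equals the payoff from defend at Dawn: (19/29)·(-11) + (10/29)·10 = -109/29.

-109/29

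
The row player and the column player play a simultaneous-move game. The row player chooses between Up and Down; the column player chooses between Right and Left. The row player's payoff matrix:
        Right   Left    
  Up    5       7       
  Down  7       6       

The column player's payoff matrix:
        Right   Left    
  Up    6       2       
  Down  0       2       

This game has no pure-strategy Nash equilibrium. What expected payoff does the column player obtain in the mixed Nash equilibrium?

2

For the column player to be willing to mix, the column player must be indifferent between Right and Left, which pins down the row player's mix.
  the column player's payoff to Right: p·6 + (1−p)·0 = 6p
  the column player's payoff to Left: p·2 + (1−p)·2 = 2
  6p = 2  ⇒  6p = 2  ⇒  p = 1/3.
At equilibrium the column player is indifferent across columns, so the column player's payoff equals the payoff from Right: (1/3)·6 + (2/3)·0 = 2.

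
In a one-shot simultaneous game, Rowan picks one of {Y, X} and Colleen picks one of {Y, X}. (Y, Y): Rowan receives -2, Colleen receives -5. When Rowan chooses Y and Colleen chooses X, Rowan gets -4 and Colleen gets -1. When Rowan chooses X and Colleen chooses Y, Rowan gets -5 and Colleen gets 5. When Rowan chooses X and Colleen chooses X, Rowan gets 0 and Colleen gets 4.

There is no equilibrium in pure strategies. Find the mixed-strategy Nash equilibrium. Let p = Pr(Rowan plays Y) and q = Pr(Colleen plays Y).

p = 1/5, q = 4/7

Colleen's indifference between Y and X determines Rowan's mixing probability p:
  Colleen's payoff from Y: p·(-5) + (1−p)·5 = -10p + 5
  Colleen's payoff from X: p·(-1) + (1−p)·4 = -5p + 4
  -10p + 5 = -5p + 4  ⇒  -5p = -1  ⇒  p = 1/5.
Colleen's mix must leave Rowan indifferent between Y and X.
  Rowan's expected payoff from Y: q·(-2) + (1−q)·(-4) = 2q - 4
  Rowan's expected payoff from X: q·(-5) + (1−q)·0 = -5q
  2q - 4 = -5q  ⇒  7q = 4  ⇒  q = 4/7.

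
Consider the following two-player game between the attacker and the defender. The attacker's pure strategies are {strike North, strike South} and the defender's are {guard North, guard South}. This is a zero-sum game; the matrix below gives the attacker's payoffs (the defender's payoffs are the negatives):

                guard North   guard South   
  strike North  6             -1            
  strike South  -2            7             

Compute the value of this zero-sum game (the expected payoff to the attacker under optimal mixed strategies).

v = 5/2

The attacker's indifference between strike North and strike South determines the defender's mixing probability q:
  the attacker's payoff from strike North: q·6 + (1−q)·(-1) = 7q - 1
  the attacker's payoff from strike South: q·(-2) + (1−q)·7 = -9q + 7
  7q - 1 = -9q + 7  ⇒  16q = 8  ⇒  q = 1/2.
The value is the attacker's expected payoff against this mix (using strike North): (1/2)·6 + (1/2)·(-1) = 5/2.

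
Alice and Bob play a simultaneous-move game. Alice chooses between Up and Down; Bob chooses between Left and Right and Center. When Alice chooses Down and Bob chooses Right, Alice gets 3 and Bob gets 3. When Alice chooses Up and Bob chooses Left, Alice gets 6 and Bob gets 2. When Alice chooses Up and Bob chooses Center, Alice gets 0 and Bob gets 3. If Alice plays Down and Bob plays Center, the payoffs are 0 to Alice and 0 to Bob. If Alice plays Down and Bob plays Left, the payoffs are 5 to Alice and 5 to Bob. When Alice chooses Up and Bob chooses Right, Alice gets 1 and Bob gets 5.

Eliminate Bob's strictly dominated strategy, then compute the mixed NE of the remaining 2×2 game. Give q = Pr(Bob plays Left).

Bob's strategy Center is strictly dominated by Right: 5 > 3 and 3 > 0. Eliminate Center.
Set Alice's expected payoff from Up equal to that from Down:
  Alice's payoff to Up: q·6 + (1−q)·1 = 5q + 1
  Alice's payoff to Down: q·5 + (1−q)·3 = 2q + 3
  5q + 1 = 2q + 3  ⇒  3q = 2  ⇒  q = 2/3.

q = 2/3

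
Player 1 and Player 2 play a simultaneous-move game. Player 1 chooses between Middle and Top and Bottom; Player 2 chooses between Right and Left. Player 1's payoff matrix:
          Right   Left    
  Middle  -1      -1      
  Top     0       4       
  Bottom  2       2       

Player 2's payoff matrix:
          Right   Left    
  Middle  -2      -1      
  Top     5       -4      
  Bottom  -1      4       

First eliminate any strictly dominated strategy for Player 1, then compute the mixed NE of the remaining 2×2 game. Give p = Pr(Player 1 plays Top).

Player 1's strategy Middle is strictly dominated by Bottom: 2 > -1 and 2 > -1. Eliminate Middle.
In a mixed equilibrium Player 2 is indifferent between Right and Left; this condition fixes p.
  Player 2's payoff from Right: p·5 + (1−p)·(-1) = 6p - 1
  Player 2's payoff from Left: p·(-4) + (1−p)·4 = -8p + 4
  6p - 1 = -8p + 4  ⇒  14p = 5  ⇒  p = 5/14.

p = 5/14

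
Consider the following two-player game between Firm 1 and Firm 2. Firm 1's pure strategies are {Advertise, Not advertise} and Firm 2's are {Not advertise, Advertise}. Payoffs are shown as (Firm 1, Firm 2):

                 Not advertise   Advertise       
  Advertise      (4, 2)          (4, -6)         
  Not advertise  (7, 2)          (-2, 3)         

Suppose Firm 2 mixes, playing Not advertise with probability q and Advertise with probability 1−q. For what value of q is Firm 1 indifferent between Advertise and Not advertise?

q = 2/3

In a mixed equilibrium Firm 1 is indifferent between Advertise and Not advertise; this condition fixes q.
  Firm 1's expected payoff from Advertise: q·4 + (1−q)·4 = 4
  Firm 1's expected payoff from Not advertise: q·7 + (1−q)·(-2) = 9q - 2
  4 = 9q - 2  ⇒  -9q = -6  ⇒  q = 2/3.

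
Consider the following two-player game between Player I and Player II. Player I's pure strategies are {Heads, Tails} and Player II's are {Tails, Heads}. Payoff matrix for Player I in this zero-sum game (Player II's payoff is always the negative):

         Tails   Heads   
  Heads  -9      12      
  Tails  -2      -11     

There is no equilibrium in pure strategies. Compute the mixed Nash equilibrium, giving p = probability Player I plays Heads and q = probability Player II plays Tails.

p = 3/10, q = 23/30

Player II's indifference between Tails and Heads determines Player I's mixing probability p:
  Player II's payoff from Tails: p·9 + (1−p)·2 = 7p + 2
  Player II's payoff from Heads: p·(-12) + (1−p)·11 = -23p + 11
  7p + 2 = -23p + 11  ⇒  30p = 9  ⇒  p = 3/10.
Set Player I's expected payoff from Heads equal to that from Tails:
  Player I's payoff from Heads: q·(-9) + (1−q)·12 = -21q + 12
  Player I's payoff from Tails: q·(-2) + (1−q)·(-11) = 9q - 11
  -21q + 12 = 9q - 11  ⇒  -30q = -23  ⇒  q = 23/30.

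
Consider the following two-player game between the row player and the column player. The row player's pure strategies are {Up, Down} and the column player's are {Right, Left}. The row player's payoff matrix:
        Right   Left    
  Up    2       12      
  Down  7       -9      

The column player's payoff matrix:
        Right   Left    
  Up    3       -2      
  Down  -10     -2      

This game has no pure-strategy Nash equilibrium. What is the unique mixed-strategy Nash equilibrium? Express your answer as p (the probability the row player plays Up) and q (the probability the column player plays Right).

For the column player to be willing to mix, the column player must be indifferent between Right and Left, which pins down the row player's mix.
  the column player's expected payoff from Right: p·3 + (1−p)·(-10) = 13p - 10
  the column player's expected payoff from Left: p·(-2) + (1−p)·(-2) = -2
  13p - 10 = -2  ⇒  13p = 8  ⇒  p = 8/13.
The row player's indifference between Up and Down determines the column player's mixing probability q:
  the row player's payoff to Up: q·2 + (1−q)·12 = -10q + 12
  the row player's payoff to Down: q·7 + (1−q)·(-9) = 16q - 9
  -10q + 12 = 16q - 9  ⇒  -26q = -21  ⇒  q = 21/26.

p = 8/13, q = 21/26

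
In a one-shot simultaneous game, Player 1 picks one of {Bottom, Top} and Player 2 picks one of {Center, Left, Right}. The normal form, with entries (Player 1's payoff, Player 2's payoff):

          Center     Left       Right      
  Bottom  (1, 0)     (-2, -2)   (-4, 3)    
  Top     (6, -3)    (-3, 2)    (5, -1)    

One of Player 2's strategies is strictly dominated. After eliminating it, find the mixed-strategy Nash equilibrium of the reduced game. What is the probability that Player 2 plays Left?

Player 2's strategy Center is strictly dominated by Right: 3 > 0 and -1 > -3. Eliminate Center.
Player 2's mix must leave Player 1 indifferent between Bottom and Top.
  Player 1's payoff from Bottom: q·(-2) + (1−q)·(-4) = 2q - 4
  Player 1's payoff from Top: q·(-3) + (1−q)·5 = -8q + 5
  2q - 4 = -8q + 5  ⇒  10q = 9  ⇒  q = 9/10.

q = 9/10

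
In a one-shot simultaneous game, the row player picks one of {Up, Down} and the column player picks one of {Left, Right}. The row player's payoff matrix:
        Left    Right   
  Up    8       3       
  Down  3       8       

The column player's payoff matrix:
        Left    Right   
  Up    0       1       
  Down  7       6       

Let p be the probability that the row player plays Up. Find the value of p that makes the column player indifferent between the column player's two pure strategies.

p = 1/2

The row player's mix must leave the column player indifferent between Left and Right.
  the column player's payoff to Left: p·0 + (1−p)·7 = -7p + 7
  the column player's payoff to Right: p·1 + (1−p)·6 = -5p + 6
  -7p + 7 = -5p + 6  ⇒  -2p = -1  ⇒  p = 1/2.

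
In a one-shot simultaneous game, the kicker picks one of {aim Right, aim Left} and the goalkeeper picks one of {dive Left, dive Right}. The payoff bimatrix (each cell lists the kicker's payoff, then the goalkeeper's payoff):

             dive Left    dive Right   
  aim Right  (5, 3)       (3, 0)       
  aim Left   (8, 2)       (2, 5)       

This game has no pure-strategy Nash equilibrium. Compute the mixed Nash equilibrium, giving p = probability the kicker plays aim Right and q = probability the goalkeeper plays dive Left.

The kicker's mix must leave the goalkeeper indifferent between dive Left and dive Right.
  the goalkeeper's payoff to dive Left: p·3 + (1−p)·2 = p + 2
  the goalkeeper's payoff to dive Right: p·0 + (1−p)·5 = -5p + 5
  p + 2 = -5p + 5  ⇒  6p = 3  ⇒  p = 1/2.
In a mixed equilibrium the kicker is indifferent between aim Right and aim Left; this condition fixes q.
  the kicker's payoff from aim Right: q·5 + (1−q)·3 = 2q + 3
  the kicker's payoff from aim Left: q·8 + (1−q)·2 = 6q + 2
  2q + 3 = 6q + 2  ⇒  -4q = -1  ⇒  q = 1/4.

p = 1/2, q = 1/4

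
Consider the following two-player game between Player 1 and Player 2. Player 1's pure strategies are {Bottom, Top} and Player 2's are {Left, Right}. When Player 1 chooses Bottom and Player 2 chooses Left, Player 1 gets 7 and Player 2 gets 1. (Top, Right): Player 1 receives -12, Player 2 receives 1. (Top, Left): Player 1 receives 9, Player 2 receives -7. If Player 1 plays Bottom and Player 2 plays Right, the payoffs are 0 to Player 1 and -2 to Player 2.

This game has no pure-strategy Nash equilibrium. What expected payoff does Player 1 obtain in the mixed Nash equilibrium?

6

Set Player 1's expected payoff from Bottom equal to that from Top:
  Player 1's payoff from Bottom: q·7 + (1−q)·0 = 7q
  Player 1's payoff from Top: q·9 + (1−q)·(-12) = 21q - 12
  7q = 21q - 12  ⇒  -14q = -12  ⇒  q = 6/7.
At equilibrium Player 1 is indifferent across rows, so Player 1's payoff equals the payoff from Bottom: (6/7)·7 + (1/7)·0 = 6.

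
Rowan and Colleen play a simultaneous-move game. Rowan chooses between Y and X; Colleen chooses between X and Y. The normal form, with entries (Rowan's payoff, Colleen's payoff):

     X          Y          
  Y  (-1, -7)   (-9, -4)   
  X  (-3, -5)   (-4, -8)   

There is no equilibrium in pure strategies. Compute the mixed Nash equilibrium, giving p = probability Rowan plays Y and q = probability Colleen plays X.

Rowan's mix must leave Colleen indifferent between X and Y.
  Colleen's payoff from X: p·(-7) + (1−p)·(-5) = -2p - 5
  Colleen's payoff from Y: p·(-4) + (1−p)·(-8) = 4p - 8
  -2p - 5 = 4p - 8  ⇒  -6p = -3  ⇒  p = 1/2.
Set Rowan's expected payoff from Y equal to that from X:
  Rowan's payoff to Y: q·(-1) + (1−q)·(-9) = 8q - 9
  Rowan's payoff to X: q·(-3) + (1−q)·(-4) = q - 4
  8q - 9 = q - 4  ⇒  7q = 5  ⇒  q = 5/7.

p = 1/2, q = 5/7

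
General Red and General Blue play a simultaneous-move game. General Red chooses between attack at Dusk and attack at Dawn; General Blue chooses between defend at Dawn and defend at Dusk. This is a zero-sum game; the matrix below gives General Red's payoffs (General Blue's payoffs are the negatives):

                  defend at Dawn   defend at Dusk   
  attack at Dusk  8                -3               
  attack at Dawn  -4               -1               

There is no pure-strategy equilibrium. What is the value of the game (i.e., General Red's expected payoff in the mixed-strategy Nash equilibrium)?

v = -10/7

General Blue's mix must leave General Red indifferent between attack at Dusk and attack at Dawn.
  General Red's expected payoff from attack at Dusk: q·8 + (1−q)·(-3) = 11q - 3
  General Red's expected payoff from attack at Dawn: q·(-4) + (1−q)·(-1) = -3q - 1
  11q - 3 = -3q - 1  ⇒  14q = 2  ⇒  q = 1/7.
The value is General Red's expected payoff against this mix (using attack at Dusk): (1/7)·8 + (6/7)·(-3) = -10/7.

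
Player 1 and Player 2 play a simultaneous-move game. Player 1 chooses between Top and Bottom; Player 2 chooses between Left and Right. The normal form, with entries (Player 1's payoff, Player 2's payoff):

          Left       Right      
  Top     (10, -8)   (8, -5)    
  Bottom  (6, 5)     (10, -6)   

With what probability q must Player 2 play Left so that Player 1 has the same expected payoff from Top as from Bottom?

q = 1/3

Set Player 1's expected payoff from Top equal to that from Bottom:
  Player 1's payoff from Top: q·10 + (1−q)·8 = 2q + 8
  Player 1's payoff from Bottom: q·6 + (1−q)·10 = -4q + 10
  2q + 8 = -4q + 10  ⇒  6q = 2  ⇒  q = 1/3.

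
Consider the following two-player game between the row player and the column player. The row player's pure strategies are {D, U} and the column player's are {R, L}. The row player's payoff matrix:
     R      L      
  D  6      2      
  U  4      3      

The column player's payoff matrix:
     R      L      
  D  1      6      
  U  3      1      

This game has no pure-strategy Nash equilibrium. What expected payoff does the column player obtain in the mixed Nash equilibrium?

The row player's mix must leave the column player indifferent between R and L.
  the column player's payoff to R: p·1 + (1−p)·3 = -2p + 3
  the column player's payoff to L: p·6 + (1−p)·1 = 5p + 1
  -2p + 3 = 5p + 1  ⇒  -7p = -2  ⇒  p = 2/7.
At equilibrium the column player is indifferent across columns, so the column player's payoff equals the payoff from R: (2/7)·1 + (5/7)·3 = 17/7.

17/7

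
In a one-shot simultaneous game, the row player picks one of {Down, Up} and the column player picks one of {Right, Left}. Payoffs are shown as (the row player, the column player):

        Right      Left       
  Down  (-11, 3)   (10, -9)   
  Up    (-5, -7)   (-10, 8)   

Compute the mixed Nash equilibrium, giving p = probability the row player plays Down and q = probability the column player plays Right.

The column player's indifference between Right and Left determines the row player's mixing probability p:
  the column player's payoff from Right: p·3 + (1−p)·(-7) = 10p - 7
  the column player's payoff from Left: p·(-9) + (1−p)·8 = -17p + 8
  10p - 7 = -17p + 8  ⇒  27p = 15  ⇒  p = 5/9.
The row player's indifference between Down and Up determines the column player's mixing probability q:
  the row player's payoff to Down: q·(-11) + (1−q)·10 = -21q + 10
  the row player's payoff to Up: q·(-5) + (1−q)·(-10) = 5q - 10
  -21q + 10 = 5q - 10  ⇒  -26q = -20  ⇒  q = 10/13.

p = 5/9, q = 10/13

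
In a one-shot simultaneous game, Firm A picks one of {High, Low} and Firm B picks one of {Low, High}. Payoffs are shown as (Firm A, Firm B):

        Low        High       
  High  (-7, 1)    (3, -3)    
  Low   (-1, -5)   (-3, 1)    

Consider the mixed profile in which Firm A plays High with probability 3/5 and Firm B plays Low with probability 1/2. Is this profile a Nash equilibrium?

Yes

Check Firm B's indifference given Firm A's mix p = 3/5:
  payoff from Low = -7/5; payoff from High = -7/5 — equal.
Check Firm A's indifference given Firm B's mix q = 1/2:
  payoff from High = -2; payoff from Low = -2 — equal.
Both players are indifferent, so neither can profitably deviate.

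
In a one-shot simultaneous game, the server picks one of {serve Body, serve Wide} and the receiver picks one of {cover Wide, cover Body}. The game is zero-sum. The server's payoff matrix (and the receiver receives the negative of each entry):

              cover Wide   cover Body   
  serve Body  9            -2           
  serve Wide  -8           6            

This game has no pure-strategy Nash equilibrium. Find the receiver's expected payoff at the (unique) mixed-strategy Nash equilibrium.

Set the receiver's expected payoff from cover Wide equal to that from cover Body:
  the receiver's payoff to cover Wide: p·(-9) + (1−p)·8 = -17p + 8
  the receiver's payoff to cover Body: p·2 + (1−p)·(-6) = 8p - 6
  -17p + 8 = 8p - 6  ⇒  -25p = -14  ⇒  p = 14/25.
At equilibrium the receiver is indifferent across columns, so the receiver's payoff equals the payoff from cover Wide: (14/25)·(-9) + (11/25)·8 = -38/25.

-38/25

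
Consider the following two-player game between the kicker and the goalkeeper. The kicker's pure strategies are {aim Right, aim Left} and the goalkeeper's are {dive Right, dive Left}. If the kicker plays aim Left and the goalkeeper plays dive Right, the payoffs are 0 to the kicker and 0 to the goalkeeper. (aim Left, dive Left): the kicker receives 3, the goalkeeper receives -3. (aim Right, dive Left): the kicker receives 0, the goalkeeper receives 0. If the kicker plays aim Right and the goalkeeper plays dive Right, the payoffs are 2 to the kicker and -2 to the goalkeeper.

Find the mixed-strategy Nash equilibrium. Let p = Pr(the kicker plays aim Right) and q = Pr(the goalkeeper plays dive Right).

p = 3/5, q = 3/5

Set the goalkeeper's expected payoff from dive Right equal to that from dive Left:
  the goalkeeper's expected payoff from dive Right: p·(-2) + (1−p)·0 = -2p
  the goalkeeper's expected payoff from dive Left: p·0 + (1−p)·(-3) = 3p - 3
  -2p = 3p - 3  ⇒  -5p = -3  ⇒  p = 3/5.
For the kicker to be willing to mix, the kicker must be indifferent between aim Right and aim Left, which pins down the goalkeeper's mix.
  the kicker's expected payoff from aim Right: q·2 + (1−q)·0 = 2q
  the kicker's expected payoff from aim Left: q·0 + (1−q)·3 = -3q + 3
  2q = -3q + 3  ⇒  5q = 3  ⇒  q = 3/5.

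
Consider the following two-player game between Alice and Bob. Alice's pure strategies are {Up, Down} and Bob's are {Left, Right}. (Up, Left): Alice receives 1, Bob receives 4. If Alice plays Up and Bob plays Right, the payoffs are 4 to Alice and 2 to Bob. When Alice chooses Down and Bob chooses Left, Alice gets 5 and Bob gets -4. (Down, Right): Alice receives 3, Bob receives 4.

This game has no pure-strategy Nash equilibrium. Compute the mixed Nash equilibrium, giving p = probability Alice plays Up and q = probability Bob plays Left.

Bob's indifference between Left and Right determines Alice's mixing probability p:
  Bob's expected payoff from Left: p·4 + (1−p)·(-4) = 8p - 4
  Bob's expected payoff from Right: p·2 + (1−p)·4 = -2p + 4
  8p - 4 = -2p + 4  ⇒  10p = 8  ⇒  p = 4/5.
Alice's indifference between Up and Down determines Bob's mixing probability q:
  Alice's payoff from Up: q·1 + (1−q)·4 = -3q + 4
  Alice's payoff from Down: q·5 + (1−q)·3 = 2q + 3
  -3q + 4 = 2q + 3  ⇒  -5q = -1  ⇒  q = 1/5.

p = 4/5, q = 1/5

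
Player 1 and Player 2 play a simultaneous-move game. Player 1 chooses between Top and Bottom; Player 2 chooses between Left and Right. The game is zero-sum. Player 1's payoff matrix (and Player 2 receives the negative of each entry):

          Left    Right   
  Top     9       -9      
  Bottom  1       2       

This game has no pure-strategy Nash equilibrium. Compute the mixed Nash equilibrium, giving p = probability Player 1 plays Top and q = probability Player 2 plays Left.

p = 1/19, q = 11/19

Player 2's indifference between Left and Right determines Player 1's mixing probability p:
  Player 2's expected payoff from Left: p·(-9) + (1−p)·(-1) = -8p - 1
  Player 2's expected payoff from Right: p·9 + (1−p)·(-2) = 11p - 2
  -8p - 1 = 11p - 2  ⇒  -19p = -1  ⇒  p = 1/19.
Player 1's indifference between Top and Bottom determines Player 2's mixing probability q:
  Player 1's expected payoff from Top: q·9 + (1−q)·(-9) = 18q - 9
  Player 1's expected payoff from Bottom: q·1 + (1−q)·2 = -q + 2
  18q - 9 = -q + 2  ⇒  19q = 11  ⇒  q = 11/19.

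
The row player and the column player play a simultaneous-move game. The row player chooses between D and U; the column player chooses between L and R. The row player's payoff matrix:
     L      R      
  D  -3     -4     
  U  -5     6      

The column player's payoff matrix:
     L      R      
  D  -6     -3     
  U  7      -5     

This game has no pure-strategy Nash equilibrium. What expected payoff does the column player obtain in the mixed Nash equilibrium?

The row player's mix must leave the column player indifferent between L and R.
  the column player's payoff to L: p·(-6) + (1−p)·7 = -13p + 7
  the column player's payoff to R: p·(-3) + (1−p)·(-5) = 2p - 5
  -13p + 7 = 2p - 5  ⇒  -15p = -12  ⇒  p = 4/5.
At equilibrium the column player is indifferent across columns, so the column player's payoff equals the payoff from L: (4/5)·(-6) + (1/5)·7 = -17/5.

-17/5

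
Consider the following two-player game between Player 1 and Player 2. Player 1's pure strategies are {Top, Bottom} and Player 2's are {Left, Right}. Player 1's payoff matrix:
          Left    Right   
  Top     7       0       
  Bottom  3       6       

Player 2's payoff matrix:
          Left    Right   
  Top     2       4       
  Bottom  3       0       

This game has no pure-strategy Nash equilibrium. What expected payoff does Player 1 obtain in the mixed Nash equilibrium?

21/5

Player 2's mix must leave Player 1 indifferent between Top and Bottom.
  Player 1's payoff from Top: q·7 + (1−q)·0 = 7q
  Player 1's payoff from Bottom: q·3 + (1−q)·6 = -3q + 6
  7q = -3q + 6  ⇒  10q = 6  ⇒  q = 3/5.
At equilibrium Player 1 is indifferent across rows, so Player 1's payoff equals the payoff from Top: (3/5)·7 + (2/5)·0 = 21/5.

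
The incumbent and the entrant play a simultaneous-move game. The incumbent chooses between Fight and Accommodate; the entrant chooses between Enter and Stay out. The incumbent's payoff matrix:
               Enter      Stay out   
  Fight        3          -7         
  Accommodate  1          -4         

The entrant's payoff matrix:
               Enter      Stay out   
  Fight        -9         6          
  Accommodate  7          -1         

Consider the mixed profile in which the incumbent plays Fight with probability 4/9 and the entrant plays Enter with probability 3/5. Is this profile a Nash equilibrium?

No

Given the incumbent's mix p = 4/9, the entrant's payoff from Enter is -1/9 but from Stay out is 19/9. The entrant strictly prefers Stay out, so the entrant would not mix.
So the proposed profile is not a Nash equilibrium.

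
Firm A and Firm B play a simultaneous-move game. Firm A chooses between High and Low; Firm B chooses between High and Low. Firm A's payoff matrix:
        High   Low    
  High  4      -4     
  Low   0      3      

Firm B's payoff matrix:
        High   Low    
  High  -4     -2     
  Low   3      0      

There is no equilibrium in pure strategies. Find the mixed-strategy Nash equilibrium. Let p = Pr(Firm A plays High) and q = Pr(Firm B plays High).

p = 3/5, q = 7/11

In a mixed equilibrium Firm B is indifferent between High and Low; this condition fixes p.
  Firm B's payoff to High: p·(-4) + (1−p)·3 = -7p + 3
  Firm B's payoff to Low: p·(-2) + (1−p)·0 = -2p
  -7p + 3 = -2p  ⇒  -5p = -3  ⇒  p = 3/5.
For Firm A to be willing to mix, Firm A must be indifferent between High and Low, which pins down Firm B's mix.
  Firm A's payoff to High: q·4 + (1−q)·(-4) = 8q - 4
  Firm A's payoff to Low: q·0 + (1−q)·3 = -3q + 3
  8q - 4 = -3q + 3  ⇒  11q = 7  ⇒  q = 7/11.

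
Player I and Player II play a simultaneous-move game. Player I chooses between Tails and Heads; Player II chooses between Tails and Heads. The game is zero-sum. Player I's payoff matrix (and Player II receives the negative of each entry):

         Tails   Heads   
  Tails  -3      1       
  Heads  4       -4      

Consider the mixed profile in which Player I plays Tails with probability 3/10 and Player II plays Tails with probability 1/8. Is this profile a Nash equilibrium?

No

Given Player I's mix p = 3/10, Player II's payoff from Tails is -19/10 but from Heads is 5/2. Player II strictly prefers Heads, so Player II would not mix.
So the proposed profile is not a Nash equilibrium.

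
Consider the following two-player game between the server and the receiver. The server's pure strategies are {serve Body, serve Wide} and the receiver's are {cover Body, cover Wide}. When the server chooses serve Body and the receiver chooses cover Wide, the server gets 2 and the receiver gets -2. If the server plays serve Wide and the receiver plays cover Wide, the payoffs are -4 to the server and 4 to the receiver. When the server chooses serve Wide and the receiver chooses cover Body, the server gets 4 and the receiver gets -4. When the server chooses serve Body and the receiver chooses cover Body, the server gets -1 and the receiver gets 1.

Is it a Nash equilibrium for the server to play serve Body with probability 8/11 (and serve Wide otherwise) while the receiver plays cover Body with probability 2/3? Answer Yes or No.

No

Given the receiver's mix q = 2/3, the server's payoff from serve Body is 0 but from serve Wide is 4/3. The server strictly prefers serve Wide, so the server would not mix.
So the proposed profile is not a Nash equilibrium.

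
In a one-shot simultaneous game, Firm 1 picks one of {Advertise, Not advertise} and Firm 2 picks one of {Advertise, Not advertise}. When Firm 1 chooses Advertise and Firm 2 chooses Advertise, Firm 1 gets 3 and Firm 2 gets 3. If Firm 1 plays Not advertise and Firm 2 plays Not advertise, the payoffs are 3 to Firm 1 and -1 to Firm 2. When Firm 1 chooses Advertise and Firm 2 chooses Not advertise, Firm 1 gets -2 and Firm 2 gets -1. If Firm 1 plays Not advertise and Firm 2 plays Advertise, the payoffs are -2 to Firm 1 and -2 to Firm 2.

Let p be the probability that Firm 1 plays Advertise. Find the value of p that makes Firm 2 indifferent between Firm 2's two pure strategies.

p = 1/5

Firm 2's indifference between Advertise and Not advertise determines Firm 1's mixing probability p:
  Firm 2's payoff from Advertise: p·3 + (1−p)·(-2) = 5p - 2
  Firm 2's payoff from Not advertise: p·(-1) + (1−p)·(-1) = -1
  5p - 2 = -1  ⇒  5p = 1  ⇒  p = 1/5.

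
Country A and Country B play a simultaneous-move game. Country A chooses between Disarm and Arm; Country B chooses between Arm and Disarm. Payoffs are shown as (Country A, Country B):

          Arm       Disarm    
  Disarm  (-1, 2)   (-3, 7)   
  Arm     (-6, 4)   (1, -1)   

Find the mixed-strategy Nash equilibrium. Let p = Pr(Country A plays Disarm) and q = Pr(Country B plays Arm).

p = 1/2, q = 4/9

Country A's mix must leave Country B indifferent between Arm and Disarm.
  Country B's payoff to Arm: p·2 + (1−p)·4 = -2p + 4
  Country B's payoff to Disarm: p·7 + (1−p)·(-1) = 8p - 1
  -2p + 4 = 8p - 1  ⇒  -10p = -5  ⇒  p = 1/2.
Country A's indifference between Disarm and Arm determines Country B's mixing probability q:
  Country A's payoff to Disarm: q·(-1) + (1−q)·(-3) = 2q - 3
  Country A's payoff to Arm: q·(-6) + (1−q)·1 = -7q + 1
  2q - 3 = -7q + 1  ⇒  9q = 4  ⇒  q = 4/9.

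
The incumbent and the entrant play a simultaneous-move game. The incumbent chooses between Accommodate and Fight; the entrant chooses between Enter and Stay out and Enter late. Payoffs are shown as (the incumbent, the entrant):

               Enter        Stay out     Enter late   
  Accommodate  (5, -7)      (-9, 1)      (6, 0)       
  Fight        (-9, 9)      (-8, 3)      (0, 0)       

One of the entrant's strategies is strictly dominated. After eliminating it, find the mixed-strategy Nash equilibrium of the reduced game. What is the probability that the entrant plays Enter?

The entrant's strategy Enter late is strictly dominated by Stay out: 1 > 0 and 3 > 0. Eliminate Enter late.
For the incumbent to be willing to mix, the incumbent must be indifferent between Accommodate and Fight, which pins down the entrant's mix.
  the incumbent's payoff from Accommodate: q·5 + (1−q)·(-9) = 14q - 9
  the incumbent's payoff from Fight: q·(-9) + (1−q)·(-8) = -q - 8
  14q - 9 = -q - 8  ⇒  15q = 1  ⇒  q = 1/15.

q = 1/15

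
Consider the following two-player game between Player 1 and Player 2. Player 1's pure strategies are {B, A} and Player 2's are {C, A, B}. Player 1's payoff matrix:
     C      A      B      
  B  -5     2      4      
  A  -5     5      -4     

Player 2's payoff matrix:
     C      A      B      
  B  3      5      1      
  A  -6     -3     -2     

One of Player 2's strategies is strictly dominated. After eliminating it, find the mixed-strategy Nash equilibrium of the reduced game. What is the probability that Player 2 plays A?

q = 8/11

Player 2's strategy C is strictly dominated by A: 5 > 3 and -3 > -6. Eliminate C.
For Player 1 to be willing to mix, Player 1 must be indifferent between B and A, which pins down Player 2's mix.
  Player 1's payoff to B: q·2 + (1−q)·4 = -2q + 4
  Player 1's payoff to A: q·5 + (1−q)·(-4) = 9q - 4
  -2q + 4 = 9q - 4  ⇒  -11q = -8  ⇒  q = 8/11.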